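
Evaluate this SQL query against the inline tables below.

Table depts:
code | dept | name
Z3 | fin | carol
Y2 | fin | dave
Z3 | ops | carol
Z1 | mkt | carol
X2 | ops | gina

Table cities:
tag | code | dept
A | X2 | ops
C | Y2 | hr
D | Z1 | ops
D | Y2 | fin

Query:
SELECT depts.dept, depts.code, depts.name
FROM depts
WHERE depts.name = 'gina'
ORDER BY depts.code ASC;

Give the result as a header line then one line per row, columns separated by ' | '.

After WHERE (1 rows):
depts.code | depts.dept | depts.name
X2 | ops | gina
After SELECT (1 rows):
depts.dept | depts.code | depts.name
ops | X2 | gina
After ORDER BY (1 rows):
depts.dept | depts.code | depts.name
ops | X2 | gina

== RESULT ==
depts.dept | depts.code | depts.name
ops | X2 | gina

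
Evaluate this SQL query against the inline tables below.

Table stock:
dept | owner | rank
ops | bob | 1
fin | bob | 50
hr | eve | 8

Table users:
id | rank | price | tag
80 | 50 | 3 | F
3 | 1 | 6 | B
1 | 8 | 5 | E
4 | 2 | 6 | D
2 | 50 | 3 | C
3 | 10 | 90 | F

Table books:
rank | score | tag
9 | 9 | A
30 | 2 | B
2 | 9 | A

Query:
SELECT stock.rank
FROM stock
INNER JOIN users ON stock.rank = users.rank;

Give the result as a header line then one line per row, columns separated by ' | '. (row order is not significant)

== RESULT ==
stock.rank
1
50
50
8

Derivation:
After JOIN users (4 rows):
stock.dept | stock.owner | stock.rank | users.id | users.rank | users.price | users.tag
ops | bob | 1 | 3 | 1 | 6 | B
fin | bob | 50 | 80 | 50 | 3 | F
fin | bob | 50 | 2 | 50 | 3 | C
hr | eve | 8 | 1 | 8 | 5 | E
After SELECT (4 rows):
stock.rank
1
50
50
8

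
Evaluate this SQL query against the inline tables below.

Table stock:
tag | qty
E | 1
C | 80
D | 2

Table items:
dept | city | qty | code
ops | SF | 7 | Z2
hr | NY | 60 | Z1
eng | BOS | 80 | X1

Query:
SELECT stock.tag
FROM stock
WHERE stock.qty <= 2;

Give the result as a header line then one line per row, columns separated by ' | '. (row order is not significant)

== RESULT ==
stock.tag
E
D

Derivation:
After WHERE (2 rows):
stock.tag | stock.qty
E | 1
D | 2
After SELECT (2 rows):
stock.tag
E
D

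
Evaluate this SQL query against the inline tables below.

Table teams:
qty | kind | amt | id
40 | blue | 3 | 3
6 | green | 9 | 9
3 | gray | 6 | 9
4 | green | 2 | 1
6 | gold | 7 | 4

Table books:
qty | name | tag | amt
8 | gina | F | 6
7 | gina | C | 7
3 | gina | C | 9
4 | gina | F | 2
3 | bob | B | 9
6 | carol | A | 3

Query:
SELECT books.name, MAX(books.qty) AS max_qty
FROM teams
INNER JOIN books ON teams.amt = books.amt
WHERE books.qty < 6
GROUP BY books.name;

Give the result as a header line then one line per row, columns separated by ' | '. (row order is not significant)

== RESULT ==
books.name | max_qty
gina | 4
bob | 3

Derivation:
After JOIN books (6 rows):
teams.qty | teams.kind | teams.amt | teams.id | books.qty | books.name | books.tag | books.amt
40 | blue | 3 | 3 | 6 | carol | A | 3
6 | green | 9 | 9 | 3 | gina | C | 9
6 | green | 9 | 9 | 3 | bob | B | 9
3 | gray | 6 | 9 | 8 | gina | F | 6
4 | green | 2 | 1 | 4 | gina | F | 2
6 | gold | 7 | 4 | 7 | gina | C | 7
After WHERE (3 rows):
teams.qty | teams.kind | teams.amt | teams.id | books.qty | books.name | books.tag | books.amt
6 | green | 9 | 9 | 3 | gina | C | 9
6 | green | 9 | 9 | 3 | bob | B | 9
4 | green | 2 | 1 | 4 | gina | F | 2
After GROUP BY (2 rows):
books.name | max_qty
gina | 4
bob | 3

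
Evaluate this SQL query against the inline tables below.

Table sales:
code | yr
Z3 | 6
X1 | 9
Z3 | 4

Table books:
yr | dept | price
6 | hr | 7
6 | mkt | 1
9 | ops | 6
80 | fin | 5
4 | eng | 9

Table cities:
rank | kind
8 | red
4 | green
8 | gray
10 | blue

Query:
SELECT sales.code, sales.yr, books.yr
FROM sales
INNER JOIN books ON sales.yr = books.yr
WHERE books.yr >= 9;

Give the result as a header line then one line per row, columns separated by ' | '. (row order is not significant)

== RESULT ==
sales.code | sales.yr | books.yr
X1 | 9 | 9

Derivation:
After JOIN books (4 rows):
sales.code | sales.yr | books.yr | books.dept | books.price
Z3 | 6 | 6 | hr | 7
Z3 | 6 | 6 | mkt | 1
X1 | 9 | 9 | ops | 6
Z3 | 4 | 4 | eng | 9
After WHERE (1 rows):
sales.code | sales.yr | books.yr | books.dept | books.price
X1 | 9 | 9 | ops | 6
After SELECT (1 rows):
sales.code | sales.yr | books.yr
X1 | 9 | 9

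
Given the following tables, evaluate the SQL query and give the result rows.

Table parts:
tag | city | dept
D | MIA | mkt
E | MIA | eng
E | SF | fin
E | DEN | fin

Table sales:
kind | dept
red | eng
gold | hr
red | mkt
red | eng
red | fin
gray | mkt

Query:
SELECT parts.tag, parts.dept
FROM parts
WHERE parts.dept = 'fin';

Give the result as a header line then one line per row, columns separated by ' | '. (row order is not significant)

== RESULT ==
parts.tag | parts.dept
E | fin
E | fin

Derivation:
After WHERE (2 rows):
parts.tag | parts.city | parts.dept
E | SF | fin
E | DEN | fin
After SELECT (2 rows):
parts.tag | parts.dept
E | fin
E | fin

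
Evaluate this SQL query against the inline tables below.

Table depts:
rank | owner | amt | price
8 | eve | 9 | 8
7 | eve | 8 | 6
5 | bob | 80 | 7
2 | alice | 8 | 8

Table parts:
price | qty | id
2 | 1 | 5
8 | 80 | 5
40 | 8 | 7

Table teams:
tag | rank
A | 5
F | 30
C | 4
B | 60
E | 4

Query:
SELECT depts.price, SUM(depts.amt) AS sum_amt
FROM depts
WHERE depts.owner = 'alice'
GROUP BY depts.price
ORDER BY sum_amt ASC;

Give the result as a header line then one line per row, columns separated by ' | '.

== RESULT ==
depts.price | sum_amt
8 | 8

Derivation:
After WHERE (1 rows):
depts.rank | depts.owner | depts.amt | depts.price
2 | alice | 8 | 8
After GROUP BY (1 rows):
depts.price | sum_amt
8 | 8
After ORDER BY (1 rows):
depts.price | sum_amt
8 | 8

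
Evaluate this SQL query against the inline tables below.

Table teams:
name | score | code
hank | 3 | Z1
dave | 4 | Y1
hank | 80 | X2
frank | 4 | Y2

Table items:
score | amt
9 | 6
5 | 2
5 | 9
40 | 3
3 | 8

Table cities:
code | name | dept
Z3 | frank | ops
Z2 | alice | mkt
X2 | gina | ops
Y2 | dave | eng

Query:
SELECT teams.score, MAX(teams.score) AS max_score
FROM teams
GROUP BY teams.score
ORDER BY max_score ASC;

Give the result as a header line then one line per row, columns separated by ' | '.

After GROUP BY (3 rows):
teams.score | max_score
3 | 3
4 | 4
80 | 80
After ORDER BY (3 rows):
teams.score | max_score
3 | 3
4 | 4
80 | 80

== RESULT ==
teams.score | max_score
3 | 3
4 | 4
80 | 80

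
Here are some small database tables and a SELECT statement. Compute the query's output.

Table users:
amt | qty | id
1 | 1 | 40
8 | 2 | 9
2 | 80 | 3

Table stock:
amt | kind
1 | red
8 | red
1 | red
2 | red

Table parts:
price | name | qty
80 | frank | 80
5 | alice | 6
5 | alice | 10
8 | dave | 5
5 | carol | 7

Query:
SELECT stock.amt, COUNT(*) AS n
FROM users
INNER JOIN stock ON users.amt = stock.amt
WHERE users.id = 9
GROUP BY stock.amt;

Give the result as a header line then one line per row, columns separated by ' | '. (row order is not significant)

After JOIN stock (4 rows):
users.amt | users.qty | users.id | stock.amt | stock.kind
1 | 1 | 40 | 1 | red
1 | 1 | 40 | 1 | red
8 | 2 | 9 | 8 | red
2 | 80 | 3 | 2 | red
After WHERE (1 rows):
users.amt | users.qty | users.id | stock.amt | stock.kind
8 | 2 | 9 | 8 | red
After GROUP BY (1 rows):
stock.amt | n
8 | 1

== RESULT ==
stock.amt | n
8 | 1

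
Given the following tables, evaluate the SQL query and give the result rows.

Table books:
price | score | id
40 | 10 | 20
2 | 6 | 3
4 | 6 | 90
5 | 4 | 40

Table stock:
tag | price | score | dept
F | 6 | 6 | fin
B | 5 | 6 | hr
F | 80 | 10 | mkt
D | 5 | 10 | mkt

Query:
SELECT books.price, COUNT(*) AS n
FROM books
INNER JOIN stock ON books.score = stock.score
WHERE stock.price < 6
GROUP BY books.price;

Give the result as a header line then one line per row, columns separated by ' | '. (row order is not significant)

== RESULT ==
books.price | n
40 | 1
2 | 1
4 | 1

Derivation:
After JOIN stock (6 rows):
books.price | books.score | books.id | stock.tag | stock.price | stock.score | stock.dept
40 | 10 | 20 | F | 80 | 10 | mkt
40 | 10 | 20 | D | 5 | 10 | mkt
2 | 6 | 3 | F | 6 | 6 | fin
2 | 6 | 3 | B | 5 | 6 | hr
4 | 6 | 90 | F | 6 | 6 | fin
4 | 6 | 90 | B | 5 | 6 | hr
After WHERE (3 rows):
books.price | books.score | books.id | stock.tag | stock.price | stock.score | stock.dept
40 | 10 | 20 | D | 5 | 10 | mkt
2 | 6 | 3 | B | 5 | 6 | hr
4 | 6 | 90 | B | 5 | 6 | hr
After GROUP BY (3 rows):
books.price | n
40 | 1
2 | 1
4 | 1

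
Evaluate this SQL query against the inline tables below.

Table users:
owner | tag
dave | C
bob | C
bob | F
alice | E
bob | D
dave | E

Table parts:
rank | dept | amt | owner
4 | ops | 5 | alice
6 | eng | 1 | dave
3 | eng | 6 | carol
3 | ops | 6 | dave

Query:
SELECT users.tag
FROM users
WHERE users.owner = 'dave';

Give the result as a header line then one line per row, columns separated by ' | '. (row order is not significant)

After WHERE (2 rows):
users.owner | users.tag
dave | C
dave | E
After SELECT (2 rows):
users.tag
C
E

== RESULT ==
users.tag
C
E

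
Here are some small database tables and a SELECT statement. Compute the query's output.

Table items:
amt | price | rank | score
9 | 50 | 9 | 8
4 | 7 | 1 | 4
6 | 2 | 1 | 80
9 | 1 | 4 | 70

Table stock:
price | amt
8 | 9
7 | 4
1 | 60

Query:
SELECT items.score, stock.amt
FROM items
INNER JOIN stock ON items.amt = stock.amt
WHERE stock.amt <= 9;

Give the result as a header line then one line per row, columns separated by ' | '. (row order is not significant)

After JOIN stock (3 rows):
items.amt | items.price | items.rank | items.score | stock.price | stock.amt
9 | 50 | 9 | 8 | 8 | 9
4 | 7 | 1 | 4 | 7 | 4
9 | 1 | 4 | 70 | 8 | 9
After WHERE (3 rows):
items.amt | items.price | items.rank | items.score | stock.price | stock.amt
9 | 50 | 9 | 8 | 8 | 9
4 | 7 | 1 | 4 | 7 | 4
9 | 1 | 4 | 70 | 8 | 9
After SELECT (3 rows):
items.score | stock.amt
8 | 9
4 | 4
70 | 9

== RESULT ==
items.score | stock.amt
8 | 9
4 | 4
70 | 9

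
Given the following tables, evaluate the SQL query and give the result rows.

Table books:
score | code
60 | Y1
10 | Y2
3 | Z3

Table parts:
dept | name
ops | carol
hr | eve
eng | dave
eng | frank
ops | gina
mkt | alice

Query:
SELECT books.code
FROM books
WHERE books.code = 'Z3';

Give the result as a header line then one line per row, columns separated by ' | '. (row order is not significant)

== RESULT ==
books.code
Z3

Derivation:
After WHERE (1 rows):
books.score | books.code
3 | Z3
After SELECT (1 rows):
books.code
Z3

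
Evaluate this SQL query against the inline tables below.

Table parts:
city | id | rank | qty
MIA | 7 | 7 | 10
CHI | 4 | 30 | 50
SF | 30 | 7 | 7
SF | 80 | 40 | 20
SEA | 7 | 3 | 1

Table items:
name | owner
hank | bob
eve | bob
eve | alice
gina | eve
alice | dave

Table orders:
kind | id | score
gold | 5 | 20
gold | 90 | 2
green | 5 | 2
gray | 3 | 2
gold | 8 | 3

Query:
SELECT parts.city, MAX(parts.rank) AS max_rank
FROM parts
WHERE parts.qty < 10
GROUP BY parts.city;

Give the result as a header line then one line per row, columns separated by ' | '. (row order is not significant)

== RESULT ==
parts.city | max_rank
SF | 7
SEA | 3

Derivation:
After WHERE (2 rows):
parts.city | parts.id | parts.rank | parts.qty
SF | 30 | 7 | 7
SEA | 7 | 3 | 1
After GROUP BY (2 rows):
parts.city | max_rank
SF | 7
SEA | 3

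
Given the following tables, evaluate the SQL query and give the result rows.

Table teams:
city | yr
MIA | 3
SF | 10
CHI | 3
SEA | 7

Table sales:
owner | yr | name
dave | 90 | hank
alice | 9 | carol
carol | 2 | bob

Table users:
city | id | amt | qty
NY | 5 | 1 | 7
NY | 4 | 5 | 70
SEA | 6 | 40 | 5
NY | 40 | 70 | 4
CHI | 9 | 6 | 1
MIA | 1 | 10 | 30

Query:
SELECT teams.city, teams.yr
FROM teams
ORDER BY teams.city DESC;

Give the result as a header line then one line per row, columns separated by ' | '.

== RESULT ==
teams.city | teams.yr
SF | 10
SEA | 7
MIA | 3
CHI | 3

Derivation:
After SELECT (4 rows):
teams.city | teams.yr
MIA | 3
SF | 10
CHI | 3
SEA | 7
After ORDER BY (4 rows):
teams.city | teams.yr
SF | 10
SEA | 7
MIA | 3
CHI | 3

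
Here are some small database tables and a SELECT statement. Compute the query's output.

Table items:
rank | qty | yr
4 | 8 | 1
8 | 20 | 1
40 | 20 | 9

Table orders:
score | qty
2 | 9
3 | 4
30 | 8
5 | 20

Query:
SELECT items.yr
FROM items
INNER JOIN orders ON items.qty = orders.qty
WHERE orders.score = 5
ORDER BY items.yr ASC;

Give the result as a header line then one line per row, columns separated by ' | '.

== RESULT ==
items.yr
1
9

Derivation:
After JOIN orders (3 rows):
items.rank | items.qty | items.yr | orders.score | orders.qty
4 | 8 | 1 | 30 | 8
8 | 20 | 1 | 5 | 20
40 | 20 | 9 | 5 | 20
After WHERE (2 rows):
items.rank | items.qty | items.yr | orders.score | orders.qty
8 | 20 | 1 | 5 | 20
40 | 20 | 9 | 5 | 20
After SELECT (2 rows):
items.yr
1
9
After ORDER BY (2 rows):
items.yr
1
9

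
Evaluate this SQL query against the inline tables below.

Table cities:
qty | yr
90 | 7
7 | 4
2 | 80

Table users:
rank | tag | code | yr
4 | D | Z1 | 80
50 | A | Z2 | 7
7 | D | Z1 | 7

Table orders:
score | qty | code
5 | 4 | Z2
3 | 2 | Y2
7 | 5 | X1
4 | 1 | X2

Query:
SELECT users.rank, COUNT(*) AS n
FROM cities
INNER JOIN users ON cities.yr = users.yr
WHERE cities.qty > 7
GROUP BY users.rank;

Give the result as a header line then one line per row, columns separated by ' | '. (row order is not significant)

After JOIN users (3 rows):
cities.qty | cities.yr | users.rank | users.tag | users.code | users.yr
90 | 7 | 50 | A | Z2 | 7
90 | 7 | 7 | D | Z1 | 7
2 | 80 | 4 | D | Z1 | 80
After WHERE (2 rows):
cities.qty | cities.yr | users.rank | users.tag | users.code | users.yr
90 | 7 | 50 | A | Z2 | 7
90 | 7 | 7 | D | Z1 | 7
After GROUP BY (2 rows):
users.rank | n
50 | 1
7 | 1

== RESULT ==
users.rank | n
50 | 1
7 | 1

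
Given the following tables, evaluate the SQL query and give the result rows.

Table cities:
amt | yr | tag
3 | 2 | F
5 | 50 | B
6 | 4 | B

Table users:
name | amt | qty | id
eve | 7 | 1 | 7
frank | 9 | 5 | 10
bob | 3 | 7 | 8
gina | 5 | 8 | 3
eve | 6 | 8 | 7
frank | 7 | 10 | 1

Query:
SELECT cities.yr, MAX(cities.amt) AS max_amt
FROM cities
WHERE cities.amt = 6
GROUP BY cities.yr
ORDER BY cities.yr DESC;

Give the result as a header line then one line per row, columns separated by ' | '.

After WHERE (1 rows):
cities.amt | cities.yr | cities.tag
6 | 4 | B
After GROUP BY (1 rows):
cities.yr | max_amt
4 | 6
After ORDER BY (1 rows):
cities.yr | max_amt
4 | 6

== RESULT ==
cities.yr | max_amt
4 | 6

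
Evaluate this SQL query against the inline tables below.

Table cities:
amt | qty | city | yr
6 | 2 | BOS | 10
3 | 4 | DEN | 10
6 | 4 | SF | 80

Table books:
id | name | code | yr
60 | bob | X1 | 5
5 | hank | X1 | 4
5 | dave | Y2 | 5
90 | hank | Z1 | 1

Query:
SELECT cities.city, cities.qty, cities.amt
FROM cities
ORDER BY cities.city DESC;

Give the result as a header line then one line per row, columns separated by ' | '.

== RESULT ==
cities.city | cities.qty | cities.amt
SF | 4 | 6
DEN | 4 | 3
BOS | 2 | 6

Derivation:
After SELECT (3 rows):
cities.city | cities.qty | cities.amt
BOS | 2 | 6
DEN | 4 | 3
SF | 4 | 6
After ORDER BY (3 rows):
cities.city | cities.qty | cities.amt
SF | 4 | 6
DEN | 4 | 3
BOS | 2 | 6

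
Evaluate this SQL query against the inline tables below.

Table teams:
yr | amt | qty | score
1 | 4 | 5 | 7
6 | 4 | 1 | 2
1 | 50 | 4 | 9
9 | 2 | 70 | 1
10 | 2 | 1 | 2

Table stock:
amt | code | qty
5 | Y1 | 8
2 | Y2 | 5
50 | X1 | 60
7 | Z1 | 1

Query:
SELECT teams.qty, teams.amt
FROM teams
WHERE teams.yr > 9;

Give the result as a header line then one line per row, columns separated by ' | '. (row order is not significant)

After WHERE (1 rows):
teams.yr | teams.amt | teams.qty | teams.score
10 | 2 | 1 | 2
After SELECT (1 rows):
teams.qty | teams.amt
1 | 2

== RESULT ==
teams.qty | teams.amt
1 | 2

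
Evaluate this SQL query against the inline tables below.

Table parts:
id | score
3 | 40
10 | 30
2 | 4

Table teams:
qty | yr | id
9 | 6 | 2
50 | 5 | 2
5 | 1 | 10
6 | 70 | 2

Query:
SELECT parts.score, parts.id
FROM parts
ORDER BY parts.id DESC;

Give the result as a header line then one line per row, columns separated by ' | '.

After SELECT (3 rows):
parts.score | parts.id
40 | 3
30 | 10
4 | 2
After ORDER BY (3 rows):
parts.score | parts.id
30 | 10
40 | 3
4 | 2

== RESULT ==
parts.score | parts.id
30 | 10
40 | 3
4 | 2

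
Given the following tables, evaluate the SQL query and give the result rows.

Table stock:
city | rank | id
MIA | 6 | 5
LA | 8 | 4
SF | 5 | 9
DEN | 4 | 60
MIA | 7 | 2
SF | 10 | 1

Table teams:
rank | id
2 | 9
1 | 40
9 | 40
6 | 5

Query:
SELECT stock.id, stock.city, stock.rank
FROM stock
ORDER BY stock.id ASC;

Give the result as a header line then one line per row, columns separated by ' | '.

== RESULT ==
stock.id | stock.city | stock.rank
1 | SF | 10
2 | MIA | 7
4 | LA | 8
5 | MIA | 6
9 | SF | 5
60 | DEN | 4

Derivation:
After SELECT (6 rows):
stock.id | stock.city | stock.rank
5 | MIA | 6
4 | LA | 8
9 | SF | 5
60 | DEN | 4
2 | MIA | 7
1 | SF | 10
After ORDER BY (6 rows):
stock.id | stock.city | stock.rank
1 | SF | 10
2 | MIA | 7
4 | LA | 8
5 | MIA | 6
9 | SF | 5
60 | DEN | 4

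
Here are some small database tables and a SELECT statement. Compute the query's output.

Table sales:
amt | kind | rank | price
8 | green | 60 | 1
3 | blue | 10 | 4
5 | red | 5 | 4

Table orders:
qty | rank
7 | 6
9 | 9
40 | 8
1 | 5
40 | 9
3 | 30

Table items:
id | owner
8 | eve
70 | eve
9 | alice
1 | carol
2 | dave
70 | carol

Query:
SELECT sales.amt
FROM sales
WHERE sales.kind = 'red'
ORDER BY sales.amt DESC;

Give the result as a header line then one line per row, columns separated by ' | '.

After WHERE (1 rows):
sales.amt | sales.kind | sales.rank | sales.price
5 | red | 5 | 4
After SELECT (1 rows):
sales.amt
5
After ORDER BY (1 rows):
sales.amt
5

== RESULT ==
sales.amt
5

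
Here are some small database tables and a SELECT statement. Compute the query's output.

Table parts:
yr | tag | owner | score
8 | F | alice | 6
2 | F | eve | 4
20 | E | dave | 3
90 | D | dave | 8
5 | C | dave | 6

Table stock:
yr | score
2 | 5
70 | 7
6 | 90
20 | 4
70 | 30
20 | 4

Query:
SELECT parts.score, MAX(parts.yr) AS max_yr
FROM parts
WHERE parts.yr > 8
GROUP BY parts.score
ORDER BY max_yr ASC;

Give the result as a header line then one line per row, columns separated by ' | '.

After WHERE (2 rows):
parts.yr | parts.tag | parts.owner | parts.score
20 | E | dave | 3
90 | D | dave | 8
After GROUP BY (2 rows):
parts.score | max_yr
3 | 20
8 | 90
After ORDER BY (2 rows):
parts.score | max_yr
3 | 20
8 | 90

== RESULT ==
parts.score | max_yr
3 | 20
8 | 90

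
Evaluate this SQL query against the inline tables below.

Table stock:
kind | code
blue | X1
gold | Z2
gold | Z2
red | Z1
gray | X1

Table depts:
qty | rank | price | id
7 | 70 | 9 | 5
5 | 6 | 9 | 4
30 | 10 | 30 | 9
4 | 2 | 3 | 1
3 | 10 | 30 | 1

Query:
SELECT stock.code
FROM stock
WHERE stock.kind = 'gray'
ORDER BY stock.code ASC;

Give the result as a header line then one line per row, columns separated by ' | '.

== RESULT ==
stock.code
X1

Derivation:
After WHERE (1 rows):
stock.kind | stock.code
gray | X1
After SELECT (1 rows):
stock.code
X1
After ORDER BY (1 rows):
stock.code
X1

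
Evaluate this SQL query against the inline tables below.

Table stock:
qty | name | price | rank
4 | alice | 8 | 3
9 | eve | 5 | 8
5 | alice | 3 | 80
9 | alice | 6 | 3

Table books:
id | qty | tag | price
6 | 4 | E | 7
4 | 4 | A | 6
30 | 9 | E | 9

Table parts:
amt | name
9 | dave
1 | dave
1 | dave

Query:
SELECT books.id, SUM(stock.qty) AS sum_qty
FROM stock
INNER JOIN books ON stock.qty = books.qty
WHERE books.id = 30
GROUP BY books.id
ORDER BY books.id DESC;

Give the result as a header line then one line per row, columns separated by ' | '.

After JOIN books (4 rows):
stock.qty | stock.name | stock.price | stock.rank | books.id | books.qty | books.tag | books.price
4 | alice | 8 | 3 | 6 | 4 | E | 7
4 | alice | 8 | 3 | 4 | 4 | A | 6
9 | eve | 5 | 8 | 30 | 9 | E | 9
9 | alice | 6 | 3 | 30 | 9 | E | 9
After WHERE (2 rows):
stock.qty | stock.name | stock.price | stock.rank | books.id | books.qty | books.tag | books.price
9 | eve | 5 | 8 | 30 | 9 | E | 9
9 | alice | 6 | 3 | 30 | 9 | E | 9
After GROUP BY (1 rows):
books.id | sum_qty
30 | 18
After ORDER BY (1 rows):
books.id | sum_qty
30 | 18

== RESULT ==
books.id | sum_qty
30 | 18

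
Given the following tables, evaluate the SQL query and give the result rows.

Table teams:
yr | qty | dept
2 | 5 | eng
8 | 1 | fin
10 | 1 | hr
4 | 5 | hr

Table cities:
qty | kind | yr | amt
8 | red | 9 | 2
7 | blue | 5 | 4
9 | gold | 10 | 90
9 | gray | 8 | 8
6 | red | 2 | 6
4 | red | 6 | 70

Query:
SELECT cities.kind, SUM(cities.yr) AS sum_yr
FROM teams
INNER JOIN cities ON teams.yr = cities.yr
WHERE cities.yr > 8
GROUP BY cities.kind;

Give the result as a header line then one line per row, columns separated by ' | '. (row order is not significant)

After JOIN cities (3 rows):
teams.yr | teams.qty | teams.dept | cities.qty | cities.kind | cities.yr | cities.amt
2 | 5 | eng | 6 | red | 2 | 6
8 | 1 | fin | 9 | gray | 8 | 8
10 | 1 | hr | 9 | gold | 10 | 90
After WHERE (1 rows):
teams.yr | teams.qty | teams.dept | cities.qty | cities.kind | cities.yr | cities.amt
10 | 1 | hr | 9 | gold | 10 | 90
After GROUP BY (1 rows):
cities.kind | sum_yr
gold | 10

== RESULT ==
cities.kind | sum_yr
gold | 10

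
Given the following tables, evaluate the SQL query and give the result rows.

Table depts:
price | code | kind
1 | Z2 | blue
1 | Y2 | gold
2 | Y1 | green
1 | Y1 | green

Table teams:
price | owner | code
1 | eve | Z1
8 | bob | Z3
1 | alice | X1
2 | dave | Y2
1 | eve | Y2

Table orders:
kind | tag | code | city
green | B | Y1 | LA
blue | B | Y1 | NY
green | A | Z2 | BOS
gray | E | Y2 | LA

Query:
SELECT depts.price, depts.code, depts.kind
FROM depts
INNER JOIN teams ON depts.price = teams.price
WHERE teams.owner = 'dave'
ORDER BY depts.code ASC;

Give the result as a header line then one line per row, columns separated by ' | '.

== RESULT ==
depts.price | depts.code | depts.kind
2 | Y1 | green

Derivation:
After JOIN teams (10 rows):
depts.price | depts.code | depts.kind | teams.price | teams.owner | teams.code
1 | Z2 | blue | 1 | eve | Z1
1 | Z2 | blue | 1 | alice | X1
1 | Z2 | blue | 1 | eve | Y2
1 | Y2 | gold | 1 | eve | Z1
1 | Y2 | gold | 1 | alice | X1
1 | Y2 | gold | 1 | eve | Y2
2 | Y1 | green | 2 | dave | Y2
1 | Y1 | green | 1 | eve | Z1
1 | Y1 | green | 1 | alice | X1
1 | Y1 | green | 1 | eve | Y2
After WHERE (1 rows):
depts.price | depts.code | depts.kind | teams.price | teams.owner | teams.code
2 | Y1 | green | 2 | dave | Y2
After SELECT (1 rows):
depts.price | depts.code | depts.kind
2 | Y1 | green
After ORDER BY (1 rows):
depts.price | depts.code | depts.kind
2 | Y1 | green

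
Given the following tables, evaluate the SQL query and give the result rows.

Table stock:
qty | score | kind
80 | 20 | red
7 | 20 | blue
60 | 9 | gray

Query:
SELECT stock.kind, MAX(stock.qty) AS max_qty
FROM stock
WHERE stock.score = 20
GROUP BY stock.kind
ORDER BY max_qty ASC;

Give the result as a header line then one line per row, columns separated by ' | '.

== RESULT ==
stock.kind | max_qty
blue | 7
red | 80

Derivation:
After WHERE (2 rows):
stock.qty | stock.score | stock.kind
80 | 20 | red
7 | 20 | blue
After GROUP BY (2 rows):
stock.kind | max_qty
red | 80
blue | 7
After ORDER BY (2 rows):
stock.kind | max_qty
blue | 7
red | 80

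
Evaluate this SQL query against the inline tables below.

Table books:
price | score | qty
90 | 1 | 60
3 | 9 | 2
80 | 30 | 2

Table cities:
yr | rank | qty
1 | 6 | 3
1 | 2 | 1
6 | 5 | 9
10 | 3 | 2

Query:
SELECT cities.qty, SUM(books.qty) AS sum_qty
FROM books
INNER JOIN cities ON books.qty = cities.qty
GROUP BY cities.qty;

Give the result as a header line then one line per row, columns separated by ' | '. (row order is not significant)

== RESULT ==
cities.qty | sum_qty
2 | 4

Derivation:
After JOIN cities (2 rows):
books.price | books.score | books.qty | cities.yr | cities.rank | cities.qty
3 | 9 | 2 | 10 | 3 | 2
80 | 30 | 2 | 10 | 3 | 2
After GROUP BY (1 rows):
cities.qty | sum_qty
2 | 4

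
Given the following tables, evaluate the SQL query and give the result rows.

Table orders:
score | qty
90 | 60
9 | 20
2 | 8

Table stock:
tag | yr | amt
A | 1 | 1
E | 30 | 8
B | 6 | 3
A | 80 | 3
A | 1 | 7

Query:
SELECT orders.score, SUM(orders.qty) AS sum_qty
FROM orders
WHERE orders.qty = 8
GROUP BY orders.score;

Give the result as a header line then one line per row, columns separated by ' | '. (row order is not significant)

After WHERE (1 rows):
orders.score | orders.qty
2 | 8
After GROUP BY (1 rows):
orders.score | sum_qty
2 | 8

== RESULT ==
orders.score | sum_qty
2 | 8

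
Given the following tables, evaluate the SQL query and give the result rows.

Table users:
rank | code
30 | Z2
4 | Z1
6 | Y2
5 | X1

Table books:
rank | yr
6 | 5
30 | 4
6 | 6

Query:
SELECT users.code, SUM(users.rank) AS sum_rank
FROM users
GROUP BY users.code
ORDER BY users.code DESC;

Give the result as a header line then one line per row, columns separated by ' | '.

After GROUP BY (4 rows):
users.code | sum_rank
Z2 | 30
Z1 | 4
Y2 | 6
X1 | 5
After ORDER BY (4 rows):
users.code | sum_rank
Z2 | 30
Z1 | 4
Y2 | 6
X1 | 5

== RESULT ==
users.code | sum_rank
Z2 | 30
Z1 | 4
Y2 | 6
X1 | 5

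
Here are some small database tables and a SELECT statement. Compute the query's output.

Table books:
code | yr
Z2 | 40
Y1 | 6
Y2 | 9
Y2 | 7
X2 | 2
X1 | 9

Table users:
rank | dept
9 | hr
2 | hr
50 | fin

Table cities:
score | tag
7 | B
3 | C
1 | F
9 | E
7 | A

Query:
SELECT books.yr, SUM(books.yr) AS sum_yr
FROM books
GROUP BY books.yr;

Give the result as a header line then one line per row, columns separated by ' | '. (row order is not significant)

After GROUP BY (5 rows):
books.yr | sum_yr
40 | 40
6 | 6
9 | 18
7 | 7
2 | 2

== RESULT ==
books.yr | sum_yr
40 | 40
6 | 6
9 | 18
7 | 7
2 | 2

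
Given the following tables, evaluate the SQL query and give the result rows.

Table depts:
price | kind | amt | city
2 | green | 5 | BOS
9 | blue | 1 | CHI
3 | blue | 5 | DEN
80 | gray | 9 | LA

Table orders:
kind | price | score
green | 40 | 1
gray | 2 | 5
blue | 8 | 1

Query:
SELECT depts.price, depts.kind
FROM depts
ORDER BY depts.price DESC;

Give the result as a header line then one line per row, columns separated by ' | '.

After SELECT (4 rows):
depts.price | depts.kind
2 | green
9 | blue
3 | blue
80 | gray
After ORDER BY (4 rows):
depts.price | depts.kind
80 | gray
9 | blue
3 | blue
2 | green

== RESULT ==
depts.price | depts.kind
80 | gray
9 | blue
3 | blue
2 | green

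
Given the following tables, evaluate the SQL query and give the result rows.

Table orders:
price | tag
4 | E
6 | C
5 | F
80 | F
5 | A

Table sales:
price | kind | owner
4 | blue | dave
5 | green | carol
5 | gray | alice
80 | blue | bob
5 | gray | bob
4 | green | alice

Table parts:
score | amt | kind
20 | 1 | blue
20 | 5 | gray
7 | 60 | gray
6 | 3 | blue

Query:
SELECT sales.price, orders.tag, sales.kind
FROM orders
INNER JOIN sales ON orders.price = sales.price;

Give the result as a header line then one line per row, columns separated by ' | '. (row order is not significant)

== RESULT ==
sales.price | orders.tag | sales.kind
4 | E | blue
4 | E | green
5 | F | green
5 | F | gray
5 | F | gray
80 | F | blue
5 | A | green
5 | A | gray
5 | A | gray

Derivation:
After JOIN sales (9 rows):
orders.price | orders.tag | sales.price | sales.kind | sales.owner
4 | E | 4 | blue | dave
4 | E | 4 | green | alice
5 | F | 5 | green | carol
5 | F | 5 | gray | alice
5 | F | 5 | gray | bob
80 | F | 80 | blue | bob
5 | A | 5 | green | carol
5 | A | 5 | gray | alice
5 | A | 5 | gray | bob
After SELECT (9 rows):
sales.price | orders.tag | sales.kind
4 | E | blue
4 | E | green
5 | F | green
5 | F | gray
5 | F | gray
80 | F | blue
5 | A | green
5 | A | gray
5 | A | gray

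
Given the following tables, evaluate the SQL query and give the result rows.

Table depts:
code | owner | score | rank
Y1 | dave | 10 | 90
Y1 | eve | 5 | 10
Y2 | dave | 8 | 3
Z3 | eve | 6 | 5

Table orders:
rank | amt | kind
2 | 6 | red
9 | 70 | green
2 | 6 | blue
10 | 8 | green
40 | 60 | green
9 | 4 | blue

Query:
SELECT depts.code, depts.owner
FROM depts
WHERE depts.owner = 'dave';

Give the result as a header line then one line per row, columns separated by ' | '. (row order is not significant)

After WHERE (2 rows):
depts.code | depts.owner | depts.score | depts.rank
Y1 | dave | 10 | 90
Y2 | dave | 8 | 3
After SELECT (2 rows):
depts.code | depts.owner
Y1 | dave
Y2 | dave

== RESULT ==
depts.code | depts.owner
Y1 | dave
Y2 | dave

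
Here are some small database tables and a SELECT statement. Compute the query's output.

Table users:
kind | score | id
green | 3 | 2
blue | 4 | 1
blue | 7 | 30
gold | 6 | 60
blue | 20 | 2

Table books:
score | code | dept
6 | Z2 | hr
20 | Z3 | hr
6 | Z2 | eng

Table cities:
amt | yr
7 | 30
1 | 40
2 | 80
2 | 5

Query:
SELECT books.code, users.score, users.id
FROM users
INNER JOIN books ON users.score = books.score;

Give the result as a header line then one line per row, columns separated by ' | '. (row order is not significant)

After JOIN books (3 rows):
users.kind | users.score | users.id | books.score | books.code | books.dept
gold | 6 | 60 | 6 | Z2 | hr
gold | 6 | 60 | 6 | Z2 | eng
blue | 20 | 2 | 20 | Z3 | hr
After SELECT (3 rows):
books.code | users.score | users.id
Z2 | 6 | 60
Z2 | 6 | 60
Z3 | 20 | 2

== RESULT ==
books.code | users.score | users.id
Z2 | 6 | 60
Z2 | 6 | 60
Z3 | 20 | 2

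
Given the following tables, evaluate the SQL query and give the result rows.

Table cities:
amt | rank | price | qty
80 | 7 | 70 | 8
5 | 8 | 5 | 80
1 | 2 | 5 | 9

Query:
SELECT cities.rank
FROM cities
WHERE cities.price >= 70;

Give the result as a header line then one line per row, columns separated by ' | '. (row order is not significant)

== RESULT ==
cities.rank
7

Derivation:
After WHERE (1 rows):
cities.amt | cities.rank | cities.price | cities.qty
80 | 7 | 70 | 8
After SELECT (1 rows):
cities.rank
7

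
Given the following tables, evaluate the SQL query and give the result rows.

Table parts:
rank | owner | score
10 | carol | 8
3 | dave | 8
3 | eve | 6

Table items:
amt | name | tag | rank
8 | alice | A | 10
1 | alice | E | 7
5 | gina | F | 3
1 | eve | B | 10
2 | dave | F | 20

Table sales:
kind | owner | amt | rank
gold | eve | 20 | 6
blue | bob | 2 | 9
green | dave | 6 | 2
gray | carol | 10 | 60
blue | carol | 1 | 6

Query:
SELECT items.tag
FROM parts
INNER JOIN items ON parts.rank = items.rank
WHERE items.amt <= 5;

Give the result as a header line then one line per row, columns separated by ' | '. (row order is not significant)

After JOIN items (4 rows):
parts.rank | parts.owner | parts.score | items.amt | items.name | items.tag | items.rank
10 | carol | 8 | 8 | alice | A | 10
10 | carol | 8 | 1 | eve | B | 10
3 | dave | 8 | 5 | gina | F | 3
3 | eve | 6 | 5 | gina | F | 3
After WHERE (3 rows):
parts.rank | parts.owner | parts.score | items.amt | items.name | items.tag | items.rank
10 | carol | 8 | 1 | eve | B | 10
3 | dave | 8 | 5 | gina | F | 3
3 | eve | 6 | 5 | gina | F | 3
After SELECT (3 rows):
items.tag
B
F
F

== RESULT ==
items.tag
B
F
F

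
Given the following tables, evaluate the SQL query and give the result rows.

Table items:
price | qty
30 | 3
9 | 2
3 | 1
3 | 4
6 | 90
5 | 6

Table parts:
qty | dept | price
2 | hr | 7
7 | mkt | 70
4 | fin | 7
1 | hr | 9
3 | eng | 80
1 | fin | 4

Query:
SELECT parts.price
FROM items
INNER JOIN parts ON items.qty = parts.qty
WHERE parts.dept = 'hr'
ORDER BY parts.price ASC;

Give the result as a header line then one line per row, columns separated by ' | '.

== RESULT ==
parts.price
7
9

Derivation:
After JOIN parts (5 rows):
items.price | items.qty | parts.qty | parts.dept | parts.price
30 | 3 | 3 | eng | 80
9 | 2 | 2 | hr | 7
3 | 1 | 1 | hr | 9
3 | 1 | 1 | fin | 4
3 | 4 | 4 | fin | 7
After WHERE (2 rows):
items.price | items.qty | parts.qty | parts.dept | parts.price
9 | 2 | 2 | hr | 7
3 | 1 | 1 | hr | 9
After SELECT (2 rows):
parts.price
7
9
After ORDER BY (2 rows):
parts.price
7
9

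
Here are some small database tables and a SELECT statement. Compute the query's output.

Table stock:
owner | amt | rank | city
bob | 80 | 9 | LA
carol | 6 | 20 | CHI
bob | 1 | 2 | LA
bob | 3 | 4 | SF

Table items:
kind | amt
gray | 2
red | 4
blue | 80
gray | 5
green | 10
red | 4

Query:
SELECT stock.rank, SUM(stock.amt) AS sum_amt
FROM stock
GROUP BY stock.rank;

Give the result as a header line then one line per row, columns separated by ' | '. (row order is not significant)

== RESULT ==
stock.rank | sum_amt
9 | 80
20 | 6
2 | 1
4 | 3

Derivation:
After GROUP BY (4 rows):
stock.rank | sum_amt
9 | 80
20 | 6
2 | 1
4 | 3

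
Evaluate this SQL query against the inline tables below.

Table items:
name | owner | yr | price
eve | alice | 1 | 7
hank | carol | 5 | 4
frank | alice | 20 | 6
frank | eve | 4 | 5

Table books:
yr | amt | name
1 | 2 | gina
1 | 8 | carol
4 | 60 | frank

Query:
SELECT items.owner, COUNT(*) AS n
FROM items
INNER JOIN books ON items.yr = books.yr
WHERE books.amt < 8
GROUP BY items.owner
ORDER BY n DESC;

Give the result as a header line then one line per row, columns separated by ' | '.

After JOIN books (3 rows):
items.name | items.owner | items.yr | items.price | books.yr | books.amt | books.name
eve | alice | 1 | 7 | 1 | 2 | gina
eve | alice | 1 | 7 | 1 | 8 | carol
frank | eve | 4 | 5 | 4 | 60 | frank
After WHERE (1 rows):
items.name | items.owner | items.yr | items.price | books.yr | books.amt | books.name
eve | alice | 1 | 7 | 1 | 2 | gina
After GROUP BY (1 rows):
items.owner | n
alice | 1
After ORDER BY (1 rows):
items.owner | n
alice | 1

== RESULT ==
items.owner | n
alice | 1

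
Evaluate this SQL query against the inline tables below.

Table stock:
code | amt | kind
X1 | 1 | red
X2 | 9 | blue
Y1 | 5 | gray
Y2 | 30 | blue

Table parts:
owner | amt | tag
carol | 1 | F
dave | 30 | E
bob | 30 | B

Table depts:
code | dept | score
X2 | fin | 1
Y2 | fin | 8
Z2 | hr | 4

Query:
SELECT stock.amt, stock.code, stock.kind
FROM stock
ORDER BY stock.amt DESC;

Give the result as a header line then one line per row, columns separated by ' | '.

== RESULT ==
stock.amt | stock.code | stock.kind
30 | Y2 | blue
9 | X2 | blue
5 | Y1 | gray
1 | X1 | red

Derivation:
After SELECT (4 rows):
stock.amt | stock.code | stock.kind
1 | X1 | red
9 | X2 | blue
5 | Y1 | gray
30 | Y2 | blue
After ORDER BY (4 rows):
stock.amt | stock.code | stock.kind
30 | Y2 | blue
9 | X2 | blue
5 | Y1 | gray
1 | X1 | red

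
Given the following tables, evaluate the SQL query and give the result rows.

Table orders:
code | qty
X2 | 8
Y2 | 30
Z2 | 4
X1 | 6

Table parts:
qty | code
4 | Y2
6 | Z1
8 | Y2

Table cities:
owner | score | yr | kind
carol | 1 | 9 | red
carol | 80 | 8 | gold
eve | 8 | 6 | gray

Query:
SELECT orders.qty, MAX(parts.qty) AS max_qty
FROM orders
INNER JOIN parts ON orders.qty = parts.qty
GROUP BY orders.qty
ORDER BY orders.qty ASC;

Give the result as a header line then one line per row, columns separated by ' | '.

== RESULT ==
orders.qty | max_qty
4 | 4
6 | 6
8 | 8

Derivation:
After JOIN parts (3 rows):
orders.code | orders.qty | parts.qty | parts.code
X2 | 8 | 8 | Y2
Z2 | 4 | 4 | Y2
X1 | 6 | 6 | Z1
After GROUP BY (3 rows):
orders.qty | max_qty
8 | 8
4 | 4
6 | 6
After ORDER BY (3 rows):
orders.qty | max_qty
4 | 4
6 | 6
8 | 8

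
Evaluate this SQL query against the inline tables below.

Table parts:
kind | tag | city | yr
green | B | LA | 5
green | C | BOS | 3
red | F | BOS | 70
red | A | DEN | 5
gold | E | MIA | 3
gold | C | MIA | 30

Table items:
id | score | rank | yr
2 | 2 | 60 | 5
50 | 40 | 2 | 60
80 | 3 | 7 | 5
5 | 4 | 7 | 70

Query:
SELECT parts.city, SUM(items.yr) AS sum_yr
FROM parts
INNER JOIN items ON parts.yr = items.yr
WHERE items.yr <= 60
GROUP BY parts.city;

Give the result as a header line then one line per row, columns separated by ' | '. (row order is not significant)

After JOIN items (5 rows):
parts.kind | parts.tag | parts.city | parts.yr | items.id | items.score | items.rank | items.yr
green | B | LA | 5 | 2 | 2 | 60 | 5
green | B | LA | 5 | 80 | 3 | 7 | 5
red | F | BOS | 70 | 5 | 4 | 7 | 70
red | A | DEN | 5 | 2 | 2 | 60 | 5
red | A | DEN | 5 | 80 | 3 | 7 | 5
After WHERE (4 rows):
parts.kind | parts.tag | parts.city | parts.yr | items.id | items.score | items.rank | items.yr
green | B | LA | 5 | 2 | 2 | 60 | 5
green | B | LA | 5 | 80 | 3 | 7 | 5
red | A | DEN | 5 | 2 | 2 | 60 | 5
red | A | DEN | 5 | 80 | 3 | 7 | 5
After GROUP BY (2 rows):
parts.city | sum_yr
LA | 10
DEN | 10

== RESULT ==
parts.city | sum_yr
LA | 10
DEN | 10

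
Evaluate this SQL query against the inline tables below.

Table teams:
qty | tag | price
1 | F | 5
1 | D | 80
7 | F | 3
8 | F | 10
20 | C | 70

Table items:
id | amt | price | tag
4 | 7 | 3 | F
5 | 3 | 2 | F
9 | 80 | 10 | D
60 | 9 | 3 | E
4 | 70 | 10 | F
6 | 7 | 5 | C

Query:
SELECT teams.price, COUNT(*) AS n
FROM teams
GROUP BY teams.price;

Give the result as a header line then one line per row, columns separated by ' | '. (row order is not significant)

After GROUP BY (5 rows):
teams.price | n
5 | 1
80 | 1
3 | 1
10 | 1
70 | 1

== RESULT ==
teams.price | n
5 | 1
80 | 1
3 | 1
10 | 1
70 | 1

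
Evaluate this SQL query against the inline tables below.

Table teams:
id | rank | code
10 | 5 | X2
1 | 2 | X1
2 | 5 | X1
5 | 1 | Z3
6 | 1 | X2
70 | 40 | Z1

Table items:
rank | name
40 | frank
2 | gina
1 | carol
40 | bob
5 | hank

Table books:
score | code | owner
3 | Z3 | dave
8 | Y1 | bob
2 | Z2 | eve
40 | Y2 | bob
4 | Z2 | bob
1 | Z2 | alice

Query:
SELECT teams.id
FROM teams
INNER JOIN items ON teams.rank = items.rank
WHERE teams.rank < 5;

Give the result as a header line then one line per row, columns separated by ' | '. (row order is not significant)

After JOIN items (7 rows):
teams.id | teams.rank | teams.code | items.rank | items.name
10 | 5 | X2 | 5 | hank
1 | 2 | X1 | 2 | gina
2 | 5 | X1 | 5 | hank
5 | 1 | Z3 | 1 | carol
6 | 1 | X2 | 1 | carol
70 | 40 | Z1 | 40 | frank
70 | 40 | Z1 | 40 | bob
After WHERE (3 rows):
teams.id | teams.rank | teams.code | items.rank | items.name
1 | 2 | X1 | 2 | gina
5 | 1 | Z3 | 1 | carol
6 | 1 | X2 | 1 | carol
After SELECT (3 rows):
teams.id
1
5
6

== RESULT ==
teams.id
1
5
6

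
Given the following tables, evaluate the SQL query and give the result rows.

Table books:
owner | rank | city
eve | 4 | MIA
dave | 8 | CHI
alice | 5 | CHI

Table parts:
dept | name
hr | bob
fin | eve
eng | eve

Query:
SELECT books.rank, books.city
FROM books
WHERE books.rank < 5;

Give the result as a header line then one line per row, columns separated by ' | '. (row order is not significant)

== RESULT ==
books.rank | books.city
4 | MIA

Derivation:
After WHERE (1 rows):
books.owner | books.rank | books.city
eve | 4 | MIA
After SELECT (1 rows):
books.rank | books.city
4 | MIA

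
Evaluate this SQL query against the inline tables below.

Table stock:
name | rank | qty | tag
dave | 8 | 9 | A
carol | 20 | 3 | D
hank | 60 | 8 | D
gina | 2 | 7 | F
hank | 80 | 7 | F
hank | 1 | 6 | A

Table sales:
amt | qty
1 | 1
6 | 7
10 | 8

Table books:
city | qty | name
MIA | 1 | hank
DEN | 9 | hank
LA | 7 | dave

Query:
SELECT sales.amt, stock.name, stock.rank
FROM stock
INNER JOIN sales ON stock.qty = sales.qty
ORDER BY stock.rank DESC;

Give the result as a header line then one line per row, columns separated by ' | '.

After JOIN sales (3 rows):
stock.name | stock.rank | stock.qty | stock.tag | sales.amt | sales.qty
hank | 60 | 8 | D | 10 | 8
gina | 2 | 7 | F | 6 | 7
hank | 80 | 7 | F | 6 | 7
After SELECT (3 rows):
sales.amt | stock.name | stock.rank
10 | hank | 60
6 | gina | 2
6 | hank | 80
After ORDER BY (3 rows):
sales.amt | stock.name | stock.rank
6 | hank | 80
10 | hank | 60
6 | gina | 2

== RESULT ==
sales.amt | stock.name | stock.rank
6 | hank | 80
10 | hank | 60
6 | gina | 2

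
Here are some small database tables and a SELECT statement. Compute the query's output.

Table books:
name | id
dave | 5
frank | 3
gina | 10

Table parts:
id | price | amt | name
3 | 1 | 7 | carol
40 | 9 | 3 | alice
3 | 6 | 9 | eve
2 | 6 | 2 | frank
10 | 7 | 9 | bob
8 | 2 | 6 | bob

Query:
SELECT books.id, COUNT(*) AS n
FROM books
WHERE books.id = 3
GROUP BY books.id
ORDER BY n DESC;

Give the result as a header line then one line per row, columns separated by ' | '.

After WHERE (1 rows):
books.name | books.id
frank | 3
After GROUP BY (1 rows):
books.id | n
3 | 1
After ORDER BY (1 rows):
books.id | n
3 | 1

== RESULT ==
books.id | n
3 | 1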